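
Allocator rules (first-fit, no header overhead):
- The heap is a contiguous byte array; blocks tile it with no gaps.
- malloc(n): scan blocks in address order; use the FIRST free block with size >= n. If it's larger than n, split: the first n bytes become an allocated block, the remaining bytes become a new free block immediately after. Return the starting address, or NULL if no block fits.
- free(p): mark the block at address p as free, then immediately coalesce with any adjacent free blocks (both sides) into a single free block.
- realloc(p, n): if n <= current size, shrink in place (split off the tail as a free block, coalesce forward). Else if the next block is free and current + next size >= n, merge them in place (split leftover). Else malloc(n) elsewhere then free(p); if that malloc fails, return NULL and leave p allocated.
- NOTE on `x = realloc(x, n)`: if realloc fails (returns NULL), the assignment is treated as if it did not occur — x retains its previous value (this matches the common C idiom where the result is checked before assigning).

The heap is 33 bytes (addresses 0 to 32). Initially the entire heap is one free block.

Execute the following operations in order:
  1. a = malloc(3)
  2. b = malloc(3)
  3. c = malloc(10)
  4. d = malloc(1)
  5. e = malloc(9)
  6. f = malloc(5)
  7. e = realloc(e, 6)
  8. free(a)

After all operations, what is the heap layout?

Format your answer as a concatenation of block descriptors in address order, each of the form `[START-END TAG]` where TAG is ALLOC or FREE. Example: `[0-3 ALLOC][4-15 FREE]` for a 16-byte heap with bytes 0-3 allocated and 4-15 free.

Op 1: a = malloc(3) -> a = 0; heap: [0-2 ALLOC][3-32 FREE]
Op 2: b = malloc(3) -> b = 3; heap: [0-2 ALLOC][3-5 ALLOC][6-32 FREE]
Op 3: c = malloc(10) -> c = 6; heap: [0-2 ALLOC][3-5 ALLOC][6-15 ALLOC][16-32 FREE]
Op 4: d = malloc(1) -> d = 16; heap: [0-2 ALLOC][3-5 ALLOC][6-15 ALLOC][16-16 ALLOC][17-32 FREE]
Op 5: e = malloc(9) -> e = 17; heap: [0-2 ALLOC][3-5 ALLOC][6-15 ALLOC][16-16 ALLOC][17-25 ALLOC][26-32 FREE]
Op 6: f = malloc(5) -> f = 26; heap: [0-2 ALLOC][3-5 ALLOC][6-15 ALLOC][16-16 ALLOC][17-25 ALLOC][26-30 ALLOC][31-32 FREE]
Op 7: e = realloc(e, 6) -> e = 17; heap: [0-2 ALLOC][3-5 ALLOC][6-15 ALLOC][16-16 ALLOC][17-22 ALLOC][23-25 FREE][26-30 ALLOC][31-32 FREE]
Op 8: free(a) -> (freed a); heap: [0-2 FREE][3-5 ALLOC][6-15 ALLOC][16-16 ALLOC][17-22 ALLOC][23-25 FREE][26-30 ALLOC][31-32 FREE]

Answer: [0-2 FREE][3-5 ALLOC][6-15 ALLOC][16-16 ALLOC][17-22 ALLOC][23-25 FREE][26-30 ALLOC][31-32 FREE]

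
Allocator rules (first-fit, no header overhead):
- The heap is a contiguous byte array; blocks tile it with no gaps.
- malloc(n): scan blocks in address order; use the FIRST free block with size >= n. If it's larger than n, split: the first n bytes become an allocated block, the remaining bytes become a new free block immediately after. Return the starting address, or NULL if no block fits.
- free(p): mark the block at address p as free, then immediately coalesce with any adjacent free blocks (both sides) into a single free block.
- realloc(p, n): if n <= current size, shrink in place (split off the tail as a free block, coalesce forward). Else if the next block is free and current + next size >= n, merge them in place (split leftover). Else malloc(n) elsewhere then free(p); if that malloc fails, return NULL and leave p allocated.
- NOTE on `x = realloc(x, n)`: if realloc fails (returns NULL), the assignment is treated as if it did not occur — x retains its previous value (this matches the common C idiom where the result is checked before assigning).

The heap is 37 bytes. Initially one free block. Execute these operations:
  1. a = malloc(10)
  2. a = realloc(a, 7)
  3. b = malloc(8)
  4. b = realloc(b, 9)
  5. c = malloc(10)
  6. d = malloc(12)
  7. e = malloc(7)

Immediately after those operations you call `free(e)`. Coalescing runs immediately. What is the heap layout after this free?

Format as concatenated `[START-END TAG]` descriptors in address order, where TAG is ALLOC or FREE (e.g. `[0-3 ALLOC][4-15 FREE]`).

Op 1: a = malloc(10) -> a = 0; heap: [0-9 ALLOC][10-36 FREE]
Op 2: a = realloc(a, 7) -> a = 0; heap: [0-6 ALLOC][7-36 FREE]
Op 3: b = malloc(8) -> b = 7; heap: [0-6 ALLOC][7-14 ALLOC][15-36 FREE]
Op 4: b = realloc(b, 9) -> b = 7; heap: [0-6 ALLOC][7-15 ALLOC][16-36 FREE]
Op 5: c = malloc(10) -> c = 16; heap: [0-6 ALLOC][7-15 ALLOC][16-25 ALLOC][26-36 FREE]
Op 6: d = malloc(12) -> d = NULL; heap: [0-6 ALLOC][7-15 ALLOC][16-25 ALLOC][26-36 FREE]
Op 7: e = malloc(7) -> e = 26; heap: [0-6 ALLOC][7-15 ALLOC][16-25 ALLOC][26-32 ALLOC][33-36 FREE]
free(e): e = 26 -> block [26-32 ALLOC]; mark free, coalesce with adjacent free neighbors -> [0-6 ALLOC][7-15 ALLOC][16-25 ALLOC][26-36 FREE]

Answer: [0-6 ALLOC][7-15 ALLOC][16-25 ALLOC][26-36 FREE]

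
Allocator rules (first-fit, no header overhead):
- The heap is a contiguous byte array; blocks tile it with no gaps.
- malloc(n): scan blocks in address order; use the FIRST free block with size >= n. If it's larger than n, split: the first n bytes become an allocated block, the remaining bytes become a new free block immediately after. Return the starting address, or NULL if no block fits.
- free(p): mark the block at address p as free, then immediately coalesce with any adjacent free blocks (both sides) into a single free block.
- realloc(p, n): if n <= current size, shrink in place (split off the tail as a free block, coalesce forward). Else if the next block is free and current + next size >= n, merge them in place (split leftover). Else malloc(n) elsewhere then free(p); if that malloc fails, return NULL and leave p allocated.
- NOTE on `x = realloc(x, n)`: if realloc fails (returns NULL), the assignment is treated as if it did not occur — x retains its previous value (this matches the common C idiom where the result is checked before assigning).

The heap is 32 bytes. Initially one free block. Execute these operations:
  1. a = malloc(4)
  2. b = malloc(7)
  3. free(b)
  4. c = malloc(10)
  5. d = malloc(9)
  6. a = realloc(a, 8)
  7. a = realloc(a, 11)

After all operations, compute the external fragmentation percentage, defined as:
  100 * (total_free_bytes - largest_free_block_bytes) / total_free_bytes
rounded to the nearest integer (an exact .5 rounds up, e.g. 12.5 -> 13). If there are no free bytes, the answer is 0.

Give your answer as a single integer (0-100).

Op 1: a = malloc(4) -> a = 0; heap: [0-3 ALLOC][4-31 FREE]
Op 2: b = malloc(7) -> b = 4; heap: [0-3 ALLOC][4-10 ALLOC][11-31 FREE]
Op 3: free(b) -> (freed b); heap: [0-3 ALLOC][4-31 FREE]
Op 4: c = malloc(10) -> c = 4; heap: [0-3 ALLOC][4-13 ALLOC][14-31 FREE]
Op 5: d = malloc(9) -> d = 14; heap: [0-3 ALLOC][4-13 ALLOC][14-22 ALLOC][23-31 FREE]
Op 6: a = realloc(a, 8) -> a = 23; heap: [0-3 FREE][4-13 ALLOC][14-22 ALLOC][23-30 ALLOC][31-31 FREE]
Op 7: a = realloc(a, 11) -> NULL (a unchanged); heap: [0-3 FREE][4-13 ALLOC][14-22 ALLOC][23-30 ALLOC][31-31 FREE]
Free blocks: [4 1] total_free=5 largest=4 -> 100*(5-4)/5 = 100/5 = 20

Answer: 20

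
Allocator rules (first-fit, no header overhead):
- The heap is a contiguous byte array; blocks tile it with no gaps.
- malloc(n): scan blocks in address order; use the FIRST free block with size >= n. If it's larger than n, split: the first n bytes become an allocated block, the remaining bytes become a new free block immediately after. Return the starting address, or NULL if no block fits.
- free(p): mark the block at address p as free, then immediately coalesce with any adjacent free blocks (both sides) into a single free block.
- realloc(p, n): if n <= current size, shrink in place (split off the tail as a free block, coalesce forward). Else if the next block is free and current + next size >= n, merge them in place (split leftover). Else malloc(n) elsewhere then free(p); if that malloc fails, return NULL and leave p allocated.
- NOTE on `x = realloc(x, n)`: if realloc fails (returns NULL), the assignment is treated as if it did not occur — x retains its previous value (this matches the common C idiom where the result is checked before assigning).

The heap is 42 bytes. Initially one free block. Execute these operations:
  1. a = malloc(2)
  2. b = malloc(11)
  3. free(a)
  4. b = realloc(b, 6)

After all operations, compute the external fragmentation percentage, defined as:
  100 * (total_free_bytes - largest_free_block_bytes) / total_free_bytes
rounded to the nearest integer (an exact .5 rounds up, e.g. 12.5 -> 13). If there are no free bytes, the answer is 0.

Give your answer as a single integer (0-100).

Op 1: a = malloc(2) -> a = 0; heap: [0-1 ALLOC][2-41 FREE]
Op 2: b = malloc(11) -> b = 2; heap: [0-1 ALLOC][2-12 ALLOC][13-41 FREE]
Op 3: free(a) -> (freed a); heap: [0-1 FREE][2-12 ALLOC][13-41 FREE]
Op 4: b = realloc(b, 6) -> b = 2; heap: [0-1 FREE][2-7 ALLOC][8-41 FREE]
Free blocks: [2 34] total_free=36 largest=34 -> 100*(36-34)/36 = 200/36 ≈ 5.556 -> rounds to 6

Answer: 6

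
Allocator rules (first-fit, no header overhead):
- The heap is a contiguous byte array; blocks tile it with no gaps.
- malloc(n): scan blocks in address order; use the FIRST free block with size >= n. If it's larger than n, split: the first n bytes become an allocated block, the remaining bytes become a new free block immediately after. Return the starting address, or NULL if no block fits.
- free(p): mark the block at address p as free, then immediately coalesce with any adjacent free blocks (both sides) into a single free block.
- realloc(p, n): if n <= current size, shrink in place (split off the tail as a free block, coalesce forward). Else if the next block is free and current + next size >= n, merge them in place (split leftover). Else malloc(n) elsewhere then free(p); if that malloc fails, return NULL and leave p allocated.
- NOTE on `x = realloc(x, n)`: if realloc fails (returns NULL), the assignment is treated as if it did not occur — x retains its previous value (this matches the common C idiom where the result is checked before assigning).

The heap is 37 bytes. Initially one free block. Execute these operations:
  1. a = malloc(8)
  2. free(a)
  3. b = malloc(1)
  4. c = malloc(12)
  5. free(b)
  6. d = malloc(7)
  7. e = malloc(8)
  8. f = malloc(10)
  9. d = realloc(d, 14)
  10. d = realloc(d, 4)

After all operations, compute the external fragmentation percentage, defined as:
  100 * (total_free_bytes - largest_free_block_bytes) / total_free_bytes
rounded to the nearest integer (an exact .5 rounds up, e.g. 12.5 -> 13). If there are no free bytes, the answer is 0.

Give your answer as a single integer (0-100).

Op 1: a = malloc(8) -> a = 0; heap: [0-7 ALLOC][8-36 FREE]
Op 2: free(a) -> (freed a); heap: [0-36 FREE]
Op 3: b = malloc(1) -> b = 0; heap: [0-0 ALLOC][1-36 FREE]
Op 4: c = malloc(12) -> c = 1; heap: [0-0 ALLOC][1-12 ALLOC][13-36 FREE]
Op 5: free(b) -> (freed b); heap: [0-0 FREE][1-12 ALLOC][13-36 FREE]
Op 6: d = malloc(7) -> d = 13; heap: [0-0 FREE][1-12 ALLOC][13-19 ALLOC][20-36 FREE]
Op 7: e = malloc(8) -> e = 20; heap: [0-0 FREE][1-12 ALLOC][13-19 ALLOC][20-27 ALLOC][28-36 FREE]
Op 8: f = malloc(10) -> f = NULL; heap: [0-0 FREE][1-12 ALLOC][13-19 ALLOC][20-27 ALLOC][28-36 FREE]
Op 9: d = realloc(d, 14) -> NULL (d unchanged); heap: [0-0 FREE][1-12 ALLOC][13-19 ALLOC][20-27 ALLOC][28-36 FREE]
Op 10: d = realloc(d, 4) -> d = 13; heap: [0-0 FREE][1-12 ALLOC][13-16 ALLOC][17-19 FREE][20-27 ALLOC][28-36 FREE]
Free blocks: [1 3 9] total_free=13 largest=9 -> 100*(13-9)/13 = 400/13 ≈ 30.769 -> rounds to 31

Answer: 31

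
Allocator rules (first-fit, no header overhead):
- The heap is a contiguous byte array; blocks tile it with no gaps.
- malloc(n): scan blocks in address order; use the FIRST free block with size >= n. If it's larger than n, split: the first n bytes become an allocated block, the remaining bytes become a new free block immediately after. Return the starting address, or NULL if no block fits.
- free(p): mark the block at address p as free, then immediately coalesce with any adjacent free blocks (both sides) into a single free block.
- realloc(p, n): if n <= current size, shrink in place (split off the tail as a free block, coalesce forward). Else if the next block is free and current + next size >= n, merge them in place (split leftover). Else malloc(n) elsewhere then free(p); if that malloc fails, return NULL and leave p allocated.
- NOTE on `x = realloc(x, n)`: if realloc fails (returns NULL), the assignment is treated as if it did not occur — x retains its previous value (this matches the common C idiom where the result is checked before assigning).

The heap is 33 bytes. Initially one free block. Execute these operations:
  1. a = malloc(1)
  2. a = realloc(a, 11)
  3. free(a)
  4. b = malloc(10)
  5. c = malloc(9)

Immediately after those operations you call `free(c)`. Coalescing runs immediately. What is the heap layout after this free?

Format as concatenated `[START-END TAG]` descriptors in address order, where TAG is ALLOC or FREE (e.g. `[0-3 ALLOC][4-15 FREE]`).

Op 1: a = malloc(1) -> a = 0; heap: [0-0 ALLOC][1-32 FREE]
Op 2: a = realloc(a, 11) -> a = 0; heap: [0-10 ALLOC][11-32 FREE]
Op 3: free(a) -> (freed a); heap: [0-32 FREE]
Op 4: b = malloc(10) -> b = 0; heap: [0-9 ALLOC][10-32 FREE]
Op 5: c = malloc(9) -> c = 10; heap: [0-9 ALLOC][10-18 ALLOC][19-32 FREE]
free(c): c = 10 -> block [10-18 ALLOC]; mark free, coalesce with adjacent free neighbors -> [0-9 ALLOC][10-32 FREE]

Answer: [0-9 ALLOC][10-32 FREE]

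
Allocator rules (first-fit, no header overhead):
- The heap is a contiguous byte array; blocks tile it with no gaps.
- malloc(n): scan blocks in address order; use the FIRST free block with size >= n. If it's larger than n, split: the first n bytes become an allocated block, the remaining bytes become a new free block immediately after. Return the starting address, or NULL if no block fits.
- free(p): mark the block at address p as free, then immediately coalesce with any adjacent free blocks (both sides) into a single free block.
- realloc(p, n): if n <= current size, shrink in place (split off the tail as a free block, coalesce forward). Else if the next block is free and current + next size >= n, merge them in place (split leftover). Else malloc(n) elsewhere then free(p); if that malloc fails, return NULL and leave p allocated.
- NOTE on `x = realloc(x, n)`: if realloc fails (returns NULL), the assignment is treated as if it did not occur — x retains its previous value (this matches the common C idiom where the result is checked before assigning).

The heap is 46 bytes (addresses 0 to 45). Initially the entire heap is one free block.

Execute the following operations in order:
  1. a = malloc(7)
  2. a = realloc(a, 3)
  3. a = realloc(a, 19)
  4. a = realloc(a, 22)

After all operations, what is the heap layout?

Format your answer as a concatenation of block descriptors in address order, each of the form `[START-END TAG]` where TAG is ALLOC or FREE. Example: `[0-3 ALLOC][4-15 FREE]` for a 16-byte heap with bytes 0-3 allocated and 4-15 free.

Op 1: a = malloc(7) -> a = 0; heap: [0-6 ALLOC][7-45 FREE]
Op 2: a = realloc(a, 3) -> a = 0; heap: [0-2 ALLOC][3-45 FREE]
Op 3: a = realloc(a, 19) -> a = 0; heap: [0-18 ALLOC][19-45 FREE]
Op 4: a = realloc(a, 22) -> a = 0; heap: [0-21 ALLOC][22-45 FREE]

Answer: [0-21 ALLOC][22-45 FREE]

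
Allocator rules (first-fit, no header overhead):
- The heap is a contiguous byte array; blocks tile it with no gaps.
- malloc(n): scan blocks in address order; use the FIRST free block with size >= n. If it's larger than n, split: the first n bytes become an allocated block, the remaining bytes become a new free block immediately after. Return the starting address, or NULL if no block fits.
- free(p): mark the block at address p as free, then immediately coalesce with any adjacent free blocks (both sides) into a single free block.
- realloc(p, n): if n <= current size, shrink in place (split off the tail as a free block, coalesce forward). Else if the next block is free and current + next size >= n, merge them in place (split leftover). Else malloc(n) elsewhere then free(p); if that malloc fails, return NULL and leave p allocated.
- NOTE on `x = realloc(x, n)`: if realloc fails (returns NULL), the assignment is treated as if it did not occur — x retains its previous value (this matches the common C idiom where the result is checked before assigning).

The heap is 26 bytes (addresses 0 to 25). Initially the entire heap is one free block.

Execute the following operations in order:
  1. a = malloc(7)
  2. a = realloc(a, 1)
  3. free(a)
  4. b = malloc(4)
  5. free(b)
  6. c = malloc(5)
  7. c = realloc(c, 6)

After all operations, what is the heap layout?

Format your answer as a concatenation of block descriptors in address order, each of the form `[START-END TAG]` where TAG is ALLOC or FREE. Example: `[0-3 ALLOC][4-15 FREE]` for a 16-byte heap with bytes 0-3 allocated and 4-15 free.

Op 1: a = malloc(7) -> a = 0; heap: [0-6 ALLOC][7-25 FREE]
Op 2: a = realloc(a, 1) -> a = 0; heap: [0-0 ALLOC][1-25 FREE]
Op 3: free(a) -> (freed a); heap: [0-25 FREE]
Op 4: b = malloc(4) -> b = 0; heap: [0-3 ALLOC][4-25 FREE]
Op 5: free(b) -> (freed b); heap: [0-25 FREE]
Op 6: c = malloc(5) -> c = 0; heap: [0-4 ALLOC][5-25 FREE]
Op 7: c = realloc(c, 6) -> c = 0; heap: [0-5 ALLOC][6-25 FREE]

Answer: [0-5 ALLOC][6-25 FREE]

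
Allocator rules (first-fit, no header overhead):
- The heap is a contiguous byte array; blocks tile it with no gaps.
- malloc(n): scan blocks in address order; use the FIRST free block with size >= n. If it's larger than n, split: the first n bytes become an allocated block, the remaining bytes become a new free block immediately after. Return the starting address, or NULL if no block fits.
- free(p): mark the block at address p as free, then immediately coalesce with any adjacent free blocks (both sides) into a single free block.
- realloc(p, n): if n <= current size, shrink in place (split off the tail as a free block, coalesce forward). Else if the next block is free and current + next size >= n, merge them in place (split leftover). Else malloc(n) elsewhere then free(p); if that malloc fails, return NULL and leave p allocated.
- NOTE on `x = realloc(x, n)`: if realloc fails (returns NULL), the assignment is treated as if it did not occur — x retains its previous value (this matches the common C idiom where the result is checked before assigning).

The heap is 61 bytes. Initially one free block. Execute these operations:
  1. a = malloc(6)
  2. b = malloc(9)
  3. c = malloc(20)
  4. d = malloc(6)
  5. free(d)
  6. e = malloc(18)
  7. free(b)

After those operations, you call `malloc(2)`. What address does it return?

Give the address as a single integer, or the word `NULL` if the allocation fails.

Answer: 6

Derivation:
Op 1: a = malloc(6) -> a = 0; heap: [0-5 ALLOC][6-60 FREE]
Op 2: b = malloc(9) -> b = 6; heap: [0-5 ALLOC][6-14 ALLOC][15-60 FREE]
Op 3: c = malloc(20) -> c = 15; heap: [0-5 ALLOC][6-14 ALLOC][15-34 ALLOC][35-60 FREE]
Op 4: d = malloc(6) -> d = 35; heap: [0-5 ALLOC][6-14 ALLOC][15-34 ALLOC][35-40 ALLOC][41-60 FREE]
Op 5: free(d) -> (freed d); heap: [0-5 ALLOC][6-14 ALLOC][15-34 ALLOC][35-60 FREE]
Op 6: e = malloc(18) -> e = 35; heap: [0-5 ALLOC][6-14 ALLOC][15-34 ALLOC][35-52 ALLOC][53-60 FREE]
Op 7: free(b) -> (freed b); heap: [0-5 ALLOC][6-14 FREE][15-34 ALLOC][35-52 ALLOC][53-60 FREE]
malloc(2): first-fit scan over [0-5 ALLOC][6-14 FREE][15-34 ALLOC][35-52 ALLOC][53-60 FREE] -> 6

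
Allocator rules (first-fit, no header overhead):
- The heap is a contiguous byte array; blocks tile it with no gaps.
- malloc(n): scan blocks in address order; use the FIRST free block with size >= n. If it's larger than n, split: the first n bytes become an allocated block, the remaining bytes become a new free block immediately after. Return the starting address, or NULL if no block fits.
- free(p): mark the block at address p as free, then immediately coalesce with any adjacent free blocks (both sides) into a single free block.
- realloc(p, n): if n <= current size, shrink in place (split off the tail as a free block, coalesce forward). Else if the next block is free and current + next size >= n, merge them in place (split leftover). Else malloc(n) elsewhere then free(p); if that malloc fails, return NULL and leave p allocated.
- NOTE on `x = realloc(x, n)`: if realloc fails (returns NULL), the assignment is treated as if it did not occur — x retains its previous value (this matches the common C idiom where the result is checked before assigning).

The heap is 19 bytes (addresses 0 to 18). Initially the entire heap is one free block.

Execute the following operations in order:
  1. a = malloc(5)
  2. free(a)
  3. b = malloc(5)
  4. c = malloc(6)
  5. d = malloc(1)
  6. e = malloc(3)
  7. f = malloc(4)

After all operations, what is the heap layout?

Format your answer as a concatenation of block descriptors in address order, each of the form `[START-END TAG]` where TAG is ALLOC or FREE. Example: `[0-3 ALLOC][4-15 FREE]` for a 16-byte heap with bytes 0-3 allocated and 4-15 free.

Answer: [0-4 ALLOC][5-10 ALLOC][11-11 ALLOC][12-14 ALLOC][15-18 ALLOC]

Derivation:
Op 1: a = malloc(5) -> a = 0; heap: [0-4 ALLOC][5-18 FREE]
Op 2: free(a) -> (freed a); heap: [0-18 FREE]
Op 3: b = malloc(5) -> b = 0; heap: [0-4 ALLOC][5-18 FREE]
Op 4: c = malloc(6) -> c = 5; heap: [0-4 ALLOC][5-10 ALLOC][11-18 FREE]
Op 5: d = malloc(1) -> d = 11; heap: [0-4 ALLOC][5-10 ALLOC][11-11 ALLOC][12-18 FREE]
Op 6: e = malloc(3) -> e = 12; heap: [0-4 ALLOC][5-10 ALLOC][11-11 ALLOC][12-14 ALLOC][15-18 FREE]
Op 7: f = malloc(4) -> f = 15; heap: [0-4 ALLOC][5-10 ALLOC][11-11 ALLOC][12-14 ALLOC][15-18 ALLOC]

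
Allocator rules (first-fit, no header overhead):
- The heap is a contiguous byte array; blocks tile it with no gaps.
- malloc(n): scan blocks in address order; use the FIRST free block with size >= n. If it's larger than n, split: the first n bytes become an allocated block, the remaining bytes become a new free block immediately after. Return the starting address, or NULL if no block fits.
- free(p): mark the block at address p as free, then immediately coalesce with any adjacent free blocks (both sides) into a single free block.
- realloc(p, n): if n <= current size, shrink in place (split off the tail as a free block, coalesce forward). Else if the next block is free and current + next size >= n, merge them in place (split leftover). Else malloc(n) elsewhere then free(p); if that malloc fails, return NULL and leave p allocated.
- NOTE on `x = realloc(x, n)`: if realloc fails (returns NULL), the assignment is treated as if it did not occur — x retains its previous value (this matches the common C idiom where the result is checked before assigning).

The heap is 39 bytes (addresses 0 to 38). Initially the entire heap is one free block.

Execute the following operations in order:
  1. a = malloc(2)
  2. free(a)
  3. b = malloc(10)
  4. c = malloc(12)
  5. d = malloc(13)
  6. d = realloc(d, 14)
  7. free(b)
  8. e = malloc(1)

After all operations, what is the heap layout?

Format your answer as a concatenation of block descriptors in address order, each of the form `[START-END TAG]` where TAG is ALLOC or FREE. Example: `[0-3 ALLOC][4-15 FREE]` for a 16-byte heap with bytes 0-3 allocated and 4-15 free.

Op 1: a = malloc(2) -> a = 0; heap: [0-1 ALLOC][2-38 FREE]
Op 2: free(a) -> (freed a); heap: [0-38 FREE]
Op 3: b = malloc(10) -> b = 0; heap: [0-9 ALLOC][10-38 FREE]
Op 4: c = malloc(12) -> c = 10; heap: [0-9 ALLOC][10-21 ALLOC][22-38 FREE]
Op 5: d = malloc(13) -> d = 22; heap: [0-9 ALLOC][10-21 ALLOC][22-34 ALLOC][35-38 FREE]
Op 6: d = realloc(d, 14) -> d = 22; heap: [0-9 ALLOC][10-21 ALLOC][22-35 ALLOC][36-38 FREE]
Op 7: free(b) -> (freed b); heap: [0-9 FREE][10-21 ALLOC][22-35 ALLOC][36-38 FREE]
Op 8: e = malloc(1) -> e = 0; heap: [0-0 ALLOC][1-9 FREE][10-21 ALLOC][22-35 ALLOC][36-38 FREE]

Answer: [0-0 ALLOC][1-9 FREE][10-21 ALLOC][22-35 ALLOC][36-38 FREE]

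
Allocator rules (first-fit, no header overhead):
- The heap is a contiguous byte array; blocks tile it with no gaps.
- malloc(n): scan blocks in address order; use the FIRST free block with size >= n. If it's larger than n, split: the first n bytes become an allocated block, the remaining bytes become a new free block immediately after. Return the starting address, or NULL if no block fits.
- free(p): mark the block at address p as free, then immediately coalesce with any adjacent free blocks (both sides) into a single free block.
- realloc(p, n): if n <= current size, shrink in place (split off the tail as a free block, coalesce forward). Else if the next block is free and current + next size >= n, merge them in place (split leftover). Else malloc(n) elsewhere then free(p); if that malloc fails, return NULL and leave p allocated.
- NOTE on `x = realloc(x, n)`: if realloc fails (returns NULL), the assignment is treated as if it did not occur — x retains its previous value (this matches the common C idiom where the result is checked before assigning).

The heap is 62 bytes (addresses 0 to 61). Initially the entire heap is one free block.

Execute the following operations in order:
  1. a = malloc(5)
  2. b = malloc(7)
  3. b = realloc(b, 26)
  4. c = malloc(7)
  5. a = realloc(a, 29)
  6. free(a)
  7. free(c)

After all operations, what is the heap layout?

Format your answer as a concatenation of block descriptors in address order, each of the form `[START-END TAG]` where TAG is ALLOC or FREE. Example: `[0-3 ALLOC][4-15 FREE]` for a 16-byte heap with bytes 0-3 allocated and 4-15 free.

Answer: [0-4 FREE][5-30 ALLOC][31-61 FREE]

Derivation:
Op 1: a = malloc(5) -> a = 0; heap: [0-4 ALLOC][5-61 FREE]
Op 2: b = malloc(7) -> b = 5; heap: [0-4 ALLOC][5-11 ALLOC][12-61 FREE]
Op 3: b = realloc(b, 26) -> b = 5; heap: [0-4 ALLOC][5-30 ALLOC][31-61 FREE]
Op 4: c = malloc(7) -> c = 31; heap: [0-4 ALLOC][5-30 ALLOC][31-37 ALLOC][38-61 FREE]
Op 5: a = realloc(a, 29) -> NULL (a unchanged); heap: [0-4 ALLOC][5-30 ALLOC][31-37 ALLOC][38-61 FREE]
Op 6: free(a) -> (freed a); heap: [0-4 FREE][5-30 ALLOC][31-37 ALLOC][38-61 FREE]
Op 7: free(c) -> (freed c); heap: [0-4 FREE][5-30 ALLOC][31-61 FREE]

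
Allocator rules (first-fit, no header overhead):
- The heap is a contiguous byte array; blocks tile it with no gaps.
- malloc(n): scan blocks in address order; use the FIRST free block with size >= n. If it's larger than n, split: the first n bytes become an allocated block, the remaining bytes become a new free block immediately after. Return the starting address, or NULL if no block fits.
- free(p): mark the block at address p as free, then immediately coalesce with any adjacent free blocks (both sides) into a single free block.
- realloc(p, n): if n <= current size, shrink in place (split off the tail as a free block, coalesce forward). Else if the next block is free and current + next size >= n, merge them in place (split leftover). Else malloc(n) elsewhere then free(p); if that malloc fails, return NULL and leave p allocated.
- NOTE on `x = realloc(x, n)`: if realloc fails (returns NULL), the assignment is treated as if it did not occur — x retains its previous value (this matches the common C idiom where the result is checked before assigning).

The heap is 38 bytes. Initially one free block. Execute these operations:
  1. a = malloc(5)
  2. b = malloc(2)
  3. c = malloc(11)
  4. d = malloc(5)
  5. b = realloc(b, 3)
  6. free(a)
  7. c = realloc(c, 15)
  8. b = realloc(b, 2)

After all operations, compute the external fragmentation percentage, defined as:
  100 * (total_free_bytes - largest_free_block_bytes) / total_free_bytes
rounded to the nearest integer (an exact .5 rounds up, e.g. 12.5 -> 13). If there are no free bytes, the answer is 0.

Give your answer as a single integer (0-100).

Op 1: a = malloc(5) -> a = 0; heap: [0-4 ALLOC][5-37 FREE]
Op 2: b = malloc(2) -> b = 5; heap: [0-4 ALLOC][5-6 ALLOC][7-37 FREE]
Op 3: c = malloc(11) -> c = 7; heap: [0-4 ALLOC][5-6 ALLOC][7-17 ALLOC][18-37 FREE]
Op 4: d = malloc(5) -> d = 18; heap: [0-4 ALLOC][5-6 ALLOC][7-17 ALLOC][18-22 ALLOC][23-37 FREE]
Op 5: b = realloc(b, 3) -> b = 23; heap: [0-4 ALLOC][5-6 FREE][7-17 ALLOC][18-22 ALLOC][23-25 ALLOC][26-37 FREE]
Op 6: free(a) -> (freed a); heap: [0-6 FREE][7-17 ALLOC][18-22 ALLOC][23-25 ALLOC][26-37 FREE]
Op 7: c = realloc(c, 15) -> NULL (c unchanged); heap: [0-6 FREE][7-17 ALLOC][18-22 ALLOC][23-25 ALLOC][26-37 FREE]
Op 8: b = realloc(b, 2) -> b = 23; heap: [0-6 FREE][7-17 ALLOC][18-22 ALLOC][23-24 ALLOC][25-37 FREE]
Free blocks: [7 13] total_free=20 largest=13 -> 100*(20-13)/20 = 700/20 = 35

Answer: 35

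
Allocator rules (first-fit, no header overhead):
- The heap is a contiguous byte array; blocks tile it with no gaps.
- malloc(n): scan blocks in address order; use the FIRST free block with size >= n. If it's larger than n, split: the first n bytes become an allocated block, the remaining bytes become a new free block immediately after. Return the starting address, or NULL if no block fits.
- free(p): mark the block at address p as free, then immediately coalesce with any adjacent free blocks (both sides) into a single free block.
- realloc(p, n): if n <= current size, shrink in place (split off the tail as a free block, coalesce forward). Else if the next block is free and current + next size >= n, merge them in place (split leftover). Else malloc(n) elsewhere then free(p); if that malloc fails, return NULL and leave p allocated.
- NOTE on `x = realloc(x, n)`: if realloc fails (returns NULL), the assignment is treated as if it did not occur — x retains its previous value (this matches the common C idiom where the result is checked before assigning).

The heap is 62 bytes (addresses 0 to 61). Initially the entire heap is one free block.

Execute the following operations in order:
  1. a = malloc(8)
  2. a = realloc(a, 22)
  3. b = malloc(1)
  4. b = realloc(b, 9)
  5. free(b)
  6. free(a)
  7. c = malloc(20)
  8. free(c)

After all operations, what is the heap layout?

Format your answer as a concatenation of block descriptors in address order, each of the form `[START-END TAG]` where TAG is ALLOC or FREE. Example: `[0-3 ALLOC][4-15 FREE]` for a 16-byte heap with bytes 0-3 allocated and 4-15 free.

Answer: [0-61 FREE]

Derivation:
Op 1: a = malloc(8) -> a = 0; heap: [0-7 ALLOC][8-61 FREE]
Op 2: a = realloc(a, 22) -> a = 0; heap: [0-21 ALLOC][22-61 FREE]
Op 3: b = malloc(1) -> b = 22; heap: [0-21 ALLOC][22-22 ALLOC][23-61 FREE]
Op 4: b = realloc(b, 9) -> b = 22; heap: [0-21 ALLOC][22-30 ALLOC][31-61 FREE]
Op 5: free(b) -> (freed b); heap: [0-21 ALLOC][22-61 FREE]
Op 6: free(a) -> (freed a); heap: [0-61 FREE]
Op 7: c = malloc(20) -> c = 0; heap: [0-19 ALLOC][20-61 FREE]
Op 8: free(c) -> (freed c); heap: [0-61 FREE]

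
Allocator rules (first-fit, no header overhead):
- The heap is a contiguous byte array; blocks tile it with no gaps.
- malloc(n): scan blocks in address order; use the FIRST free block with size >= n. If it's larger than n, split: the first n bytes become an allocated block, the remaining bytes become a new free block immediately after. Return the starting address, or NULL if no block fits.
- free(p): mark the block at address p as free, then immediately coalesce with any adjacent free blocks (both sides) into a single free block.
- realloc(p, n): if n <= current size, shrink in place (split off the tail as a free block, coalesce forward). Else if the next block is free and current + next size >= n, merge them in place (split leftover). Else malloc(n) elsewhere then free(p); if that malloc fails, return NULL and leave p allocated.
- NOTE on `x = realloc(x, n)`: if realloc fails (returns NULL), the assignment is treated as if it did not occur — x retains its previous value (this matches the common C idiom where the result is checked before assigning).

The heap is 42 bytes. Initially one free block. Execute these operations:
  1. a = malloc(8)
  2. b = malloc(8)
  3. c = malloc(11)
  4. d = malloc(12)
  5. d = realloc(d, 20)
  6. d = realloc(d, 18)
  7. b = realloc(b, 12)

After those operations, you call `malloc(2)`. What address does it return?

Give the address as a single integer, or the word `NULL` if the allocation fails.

Op 1: a = malloc(8) -> a = 0; heap: [0-7 ALLOC][8-41 FREE]
Op 2: b = malloc(8) -> b = 8; heap: [0-7 ALLOC][8-15 ALLOC][16-41 FREE]
Op 3: c = malloc(11) -> c = 16; heap: [0-7 ALLOC][8-15 ALLOC][16-26 ALLOC][27-41 FREE]
Op 4: d = malloc(12) -> d = 27; heap: [0-7 ALLOC][8-15 ALLOC][16-26 ALLOC][27-38 ALLOC][39-41 FREE]
Op 5: d = realloc(d, 20) -> NULL (d unchanged); heap: [0-7 ALLOC][8-15 ALLOC][16-26 ALLOC][27-38 ALLOC][39-41 FREE]
Op 6: d = realloc(d, 18) -> NULL (d unchanged); heap: [0-7 ALLOC][8-15 ALLOC][16-26 ALLOC][27-38 ALLOC][39-41 FREE]
Op 7: b = realloc(b, 12) -> NULL (b unchanged); heap: [0-7 ALLOC][8-15 ALLOC][16-26 ALLOC][27-38 ALLOC][39-41 FREE]
malloc(2): first-fit scan over [0-7 ALLOC][8-15 ALLOC][16-26 ALLOC][27-38 ALLOC][39-41 FREE] -> 39

Answer: 39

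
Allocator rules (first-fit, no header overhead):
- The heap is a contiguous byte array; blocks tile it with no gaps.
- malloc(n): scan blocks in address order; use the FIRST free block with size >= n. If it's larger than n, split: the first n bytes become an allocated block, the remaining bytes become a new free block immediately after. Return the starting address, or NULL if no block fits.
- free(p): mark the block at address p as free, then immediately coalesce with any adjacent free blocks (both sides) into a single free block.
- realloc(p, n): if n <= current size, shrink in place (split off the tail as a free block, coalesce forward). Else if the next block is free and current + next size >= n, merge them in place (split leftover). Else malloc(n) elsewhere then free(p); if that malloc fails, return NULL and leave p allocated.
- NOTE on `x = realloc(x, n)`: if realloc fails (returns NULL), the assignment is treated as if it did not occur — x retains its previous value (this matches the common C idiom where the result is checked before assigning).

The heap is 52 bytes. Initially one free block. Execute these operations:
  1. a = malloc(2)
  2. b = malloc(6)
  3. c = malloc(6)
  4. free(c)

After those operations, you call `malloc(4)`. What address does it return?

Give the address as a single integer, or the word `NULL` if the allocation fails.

Op 1: a = malloc(2) -> a = 0; heap: [0-1 ALLOC][2-51 FREE]
Op 2: b = malloc(6) -> b = 2; heap: [0-1 ALLOC][2-7 ALLOC][8-51 FREE]
Op 3: c = malloc(6) -> c = 8; heap: [0-1 ALLOC][2-7 ALLOC][8-13 ALLOC][14-51 FREE]
Op 4: free(c) -> (freed c); heap: [0-1 ALLOC][2-7 ALLOC][8-51 FREE]
malloc(4): first-fit scan over [0-1 ALLOC][2-7 ALLOC][8-51 FREE] -> 8

Answer: 8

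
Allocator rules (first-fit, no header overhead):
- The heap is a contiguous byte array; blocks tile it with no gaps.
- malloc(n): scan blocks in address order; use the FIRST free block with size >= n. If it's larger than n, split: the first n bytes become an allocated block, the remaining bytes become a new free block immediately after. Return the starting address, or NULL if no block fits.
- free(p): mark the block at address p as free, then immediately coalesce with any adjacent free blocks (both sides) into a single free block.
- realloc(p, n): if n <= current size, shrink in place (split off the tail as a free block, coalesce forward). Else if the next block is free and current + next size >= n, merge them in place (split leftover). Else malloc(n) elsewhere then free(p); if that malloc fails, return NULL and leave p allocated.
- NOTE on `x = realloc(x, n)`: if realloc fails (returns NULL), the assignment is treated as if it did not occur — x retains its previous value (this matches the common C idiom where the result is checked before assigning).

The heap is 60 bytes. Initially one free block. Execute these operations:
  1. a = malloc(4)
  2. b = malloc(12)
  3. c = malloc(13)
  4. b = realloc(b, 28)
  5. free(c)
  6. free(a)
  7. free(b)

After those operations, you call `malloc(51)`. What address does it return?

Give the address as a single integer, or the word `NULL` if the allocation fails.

Op 1: a = malloc(4) -> a = 0; heap: [0-3 ALLOC][4-59 FREE]
Op 2: b = malloc(12) -> b = 4; heap: [0-3 ALLOC][4-15 ALLOC][16-59 FREE]
Op 3: c = malloc(13) -> c = 16; heap: [0-3 ALLOC][4-15 ALLOC][16-28 ALLOC][29-59 FREE]
Op 4: b = realloc(b, 28) -> b = 29; heap: [0-3 ALLOC][4-15 FREE][16-28 ALLOC][29-56 ALLOC][57-59 FREE]
Op 5: free(c) -> (freed c); heap: [0-3 ALLOC][4-28 FREE][29-56 ALLOC][57-59 FREE]
Op 6: free(a) -> (freed a); heap: [0-28 FREE][29-56 ALLOC][57-59 FREE]
Op 7: free(b) -> (freed b); heap: [0-59 FREE]
malloc(51): first-fit scan over [0-59 FREE] -> 0

Answer: 0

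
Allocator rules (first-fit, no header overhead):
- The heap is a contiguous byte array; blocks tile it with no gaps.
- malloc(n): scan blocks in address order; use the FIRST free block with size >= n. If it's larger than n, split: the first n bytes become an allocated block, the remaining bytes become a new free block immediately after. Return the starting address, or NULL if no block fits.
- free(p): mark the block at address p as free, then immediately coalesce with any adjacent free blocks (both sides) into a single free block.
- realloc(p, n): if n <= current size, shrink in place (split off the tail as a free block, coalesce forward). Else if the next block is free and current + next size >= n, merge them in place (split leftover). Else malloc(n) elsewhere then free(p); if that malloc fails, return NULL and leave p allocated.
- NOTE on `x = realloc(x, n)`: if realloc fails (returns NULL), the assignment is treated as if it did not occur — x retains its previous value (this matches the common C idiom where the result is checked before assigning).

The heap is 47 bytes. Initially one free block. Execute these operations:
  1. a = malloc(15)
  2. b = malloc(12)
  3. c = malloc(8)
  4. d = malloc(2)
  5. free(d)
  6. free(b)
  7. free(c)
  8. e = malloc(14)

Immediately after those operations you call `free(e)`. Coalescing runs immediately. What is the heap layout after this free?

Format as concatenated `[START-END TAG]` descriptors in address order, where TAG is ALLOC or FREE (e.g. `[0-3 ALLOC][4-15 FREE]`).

Op 1: a = malloc(15) -> a = 0; heap: [0-14 ALLOC][15-46 FREE]
Op 2: b = malloc(12) -> b = 15; heap: [0-14 ALLOC][15-26 ALLOC][27-46 FREE]
Op 3: c = malloc(8) -> c = 27; heap: [0-14 ALLOC][15-26 ALLOC][27-34 ALLOC][35-46 FREE]
Op 4: d = malloc(2) -> d = 35; heap: [0-14 ALLOC][15-26 ALLOC][27-34 ALLOC][35-36 ALLOC][37-46 FREE]
Op 5: free(d) -> (freed d); heap: [0-14 ALLOC][15-26 ALLOC][27-34 ALLOC][35-46 FREE]
Op 6: free(b) -> (freed b); heap: [0-14 ALLOC][15-26 FREE][27-34 ALLOC][35-46 FREE]
Op 7: free(c) -> (freed c); heap: [0-14 ALLOC][15-46 FREE]
Op 8: e = malloc(14) -> e = 15; heap: [0-14 ALLOC][15-28 ALLOC][29-46 FREE]
free(e): e = 15 -> block [15-28 ALLOC]; mark free, coalesce with adjacent free neighbors -> [0-14 ALLOC][15-46 FREE]

Answer: [0-14 ALLOC][15-46 FREE]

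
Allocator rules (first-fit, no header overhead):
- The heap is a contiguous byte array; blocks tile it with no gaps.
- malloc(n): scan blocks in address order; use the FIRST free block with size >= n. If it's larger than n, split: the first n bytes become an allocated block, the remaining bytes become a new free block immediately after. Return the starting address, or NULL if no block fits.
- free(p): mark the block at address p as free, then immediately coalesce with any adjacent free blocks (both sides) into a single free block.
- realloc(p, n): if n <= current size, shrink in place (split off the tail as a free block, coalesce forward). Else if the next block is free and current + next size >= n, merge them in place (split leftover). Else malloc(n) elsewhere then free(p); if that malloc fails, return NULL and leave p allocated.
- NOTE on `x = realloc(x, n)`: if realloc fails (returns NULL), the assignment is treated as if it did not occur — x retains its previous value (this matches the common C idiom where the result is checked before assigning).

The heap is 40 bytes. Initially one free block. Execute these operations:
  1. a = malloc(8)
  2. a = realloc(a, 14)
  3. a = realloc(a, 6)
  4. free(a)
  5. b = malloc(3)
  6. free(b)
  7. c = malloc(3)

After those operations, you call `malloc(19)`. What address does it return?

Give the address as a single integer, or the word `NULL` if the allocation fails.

Answer: 3

Derivation:
Op 1: a = malloc(8) -> a = 0; heap: [0-7 ALLOC][8-39 FREE]
Op 2: a = realloc(a, 14) -> a = 0; heap: [0-13 ALLOC][14-39 FREE]
Op 3: a = realloc(a, 6) -> a = 0; heap: [0-5 ALLOC][6-39 FREE]
Op 4: free(a) -> (freed a); heap: [0-39 FREE]
Op 5: b = malloc(3) -> b = 0; heap: [0-2 ALLOC][3-39 FREE]
Op 6: free(b) -> (freed b); heap: [0-39 FREE]
Op 7: c = malloc(3) -> c = 0; heap: [0-2 ALLOC][3-39 FREE]
malloc(19): first-fit scan over [0-2 ALLOC][3-39 FREE] -> 3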